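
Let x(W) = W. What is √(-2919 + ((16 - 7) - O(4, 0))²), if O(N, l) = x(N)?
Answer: I*√2894 ≈ 53.796*I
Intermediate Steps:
O(N, l) = N
√(-2919 + ((16 - 7) - O(4, 0))²) = √(-2919 + ((16 - 7) - 1*4)²) = √(-2919 + (9 - 4)²) = √(-2919 + 5²) = √(-2919 + 25) = √(-2894) = I*√2894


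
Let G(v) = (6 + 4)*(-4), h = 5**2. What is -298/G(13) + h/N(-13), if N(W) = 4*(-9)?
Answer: 304/45 ≈ 6.7556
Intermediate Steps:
N(W) = -36
h = 25
G(v) = -40 (G(v) = 10*(-4) = -40)
-298/G(13) + h/N(-13) = -298/(-40) + 25/(-36) = -298*(-1/40) + 25*(-1/36) = 149/20 - 25/36 = 304/45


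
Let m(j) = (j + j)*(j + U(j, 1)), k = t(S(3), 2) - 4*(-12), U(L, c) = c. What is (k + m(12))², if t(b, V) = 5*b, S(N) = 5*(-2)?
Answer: 96100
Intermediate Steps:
S(N) = -10
k = -2 (k = 5*(-10) - 4*(-12) = -50 + 48 = -2)
m(j) = 2*j*(1 + j) (m(j) = (j + j)*(j + 1) = (2*j)*(1 + j) = 2*j*(1 + j))
(k + m(12))² = (-2 + 2*12*(1 + 12))² = (-2 + 2*12*13)² = (-2 + 312)² = 310² = 96100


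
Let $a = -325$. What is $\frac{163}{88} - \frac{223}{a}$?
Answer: $\frac{72599}{28600} \approx 2.5384$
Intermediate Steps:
$\frac{163}{88} - \frac{223}{a} = \frac{163}{88} - \frac{223}{-325} = 163 \cdot \frac{1}{88} - - \frac{223}{325} = \frac{163}{88} + \frac{223}{325} = \frac{72599}{28600}$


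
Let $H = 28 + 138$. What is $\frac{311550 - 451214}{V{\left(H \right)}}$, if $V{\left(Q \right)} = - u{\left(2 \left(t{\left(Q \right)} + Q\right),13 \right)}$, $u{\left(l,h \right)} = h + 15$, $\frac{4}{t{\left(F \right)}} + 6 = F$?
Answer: $4988$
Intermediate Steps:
$t{\left(F \right)} = \frac{4}{-6 + F}$
$u{\left(l,h \right)} = 15 + h$
$H = 166$
$V{\left(Q \right)} = -28$ ($V{\left(Q \right)} = - (15 + 13) = \left(-1\right) 28 = -28$)
$\frac{311550 - 451214}{V{\left(H \right)}} = \frac{311550 - 451214}{-28} = \left(-139664\right) \left(- \frac{1}{28}\right) = 4988$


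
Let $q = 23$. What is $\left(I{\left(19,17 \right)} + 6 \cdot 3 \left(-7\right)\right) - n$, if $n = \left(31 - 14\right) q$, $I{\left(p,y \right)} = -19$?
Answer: $-536$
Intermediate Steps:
$n = 391$ ($n = \left(31 - 14\right) 23 = 17 \cdot 23 = 391$)
$\left(I{\left(19,17 \right)} + 6 \cdot 3 \left(-7\right)\right) - n = \left(-19 + 6 \cdot 3 \left(-7\right)\right) - 391 = \left(-19 + 18 \left(-7\right)\right) - 391 = \left(-19 - 126\right) - 391 = -145 - 391 = -536$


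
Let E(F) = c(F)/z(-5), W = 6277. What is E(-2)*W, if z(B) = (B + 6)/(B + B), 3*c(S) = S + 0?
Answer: 125540/3 ≈ 41847.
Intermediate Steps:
c(S) = S/3 (c(S) = (S + 0)/3 = S/3)
z(B) = (6 + B)/(2*B) (z(B) = (6 + B)/((2*B)) = (6 + B)*(1/(2*B)) = (6 + B)/(2*B))
E(F) = -10*F/3 (E(F) = (F/3)/(((1/2)*(6 - 5)/(-5))) = (F/3)/(((1/2)*(-1/5)*1)) = (F/3)/(-1/10) = (F/3)*(-10) = -10*F/3)
E(-2)*W = -10/3*(-2)*6277 = (20/3)*6277 = 125540/3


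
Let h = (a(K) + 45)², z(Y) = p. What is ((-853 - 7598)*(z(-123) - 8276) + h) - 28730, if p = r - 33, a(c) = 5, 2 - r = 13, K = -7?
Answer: 70286090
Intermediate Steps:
r = -11 (r = 2 - 1*13 = 2 - 13 = -11)
p = -44 (p = -11 - 33 = -44)
z(Y) = -44
h = 2500 (h = (5 + 45)² = 50² = 2500)
((-853 - 7598)*(z(-123) - 8276) + h) - 28730 = ((-853 - 7598)*(-44 - 8276) + 2500) - 28730 = (-8451*(-8320) + 2500) - 28730 = (70312320 + 2500) - 28730 = 70314820 - 28730 = 70286090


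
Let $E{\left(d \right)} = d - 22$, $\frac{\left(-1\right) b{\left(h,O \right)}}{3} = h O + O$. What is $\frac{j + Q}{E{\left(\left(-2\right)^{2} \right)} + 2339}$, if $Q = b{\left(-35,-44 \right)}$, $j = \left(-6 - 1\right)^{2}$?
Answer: $- \frac{4439}{2321} \approx -1.9125$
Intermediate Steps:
$j = 49$ ($j = \left(-7\right)^{2} = 49$)
$b{\left(h,O \right)} = - 3 O - 3 O h$ ($b{\left(h,O \right)} = - 3 \left(h O + O\right) = - 3 \left(O h + O\right) = - 3 \left(O + O h\right) = - 3 O - 3 O h$)
$Q = -4488$ ($Q = \left(-3\right) \left(-44\right) \left(1 - 35\right) = \left(-3\right) \left(-44\right) \left(-34\right) = -4488$)
$E{\left(d \right)} = -22 + d$
$\frac{j + Q}{E{\left(\left(-2\right)^{2} \right)} + 2339} = \frac{49 - 4488}{\left(-22 + \left(-2\right)^{2}\right) + 2339} = - \frac{4439}{\left(-22 + 4\right) + 2339} = - \frac{4439}{-18 + 2339} = - \frac{4439}{2321}$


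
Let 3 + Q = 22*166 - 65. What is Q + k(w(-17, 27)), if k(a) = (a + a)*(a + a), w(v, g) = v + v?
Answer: 8208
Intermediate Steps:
w(v, g) = 2*v
k(a) = 4*a² (k(a) = (2*a)*(2*a) = 4*a²)
Q = 3584 (Q = -3 + (22*166 - 65) = -3 + (3652 - 65) = -3 + 3587 = 3584)
Q + k(w(-17, 27)) = 3584 + 4*(2*(-17))² = 3584 + 4*(-34)² = 3584 + 4*1156 = 3584 + 4624 = 8208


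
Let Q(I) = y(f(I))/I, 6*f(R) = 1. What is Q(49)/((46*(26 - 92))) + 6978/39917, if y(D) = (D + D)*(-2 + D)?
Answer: 1698708413/9717075144 ≈ 0.17482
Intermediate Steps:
f(R) = ⅙ (f(R) = (⅙)*1 = ⅙)
y(D) = 2*D*(-2 + D) (y(D) = (2*D)*(-2 + D) = 2*D*(-2 + D))
Q(I) = -11/(18*I) (Q(I) = (2*(⅙)*(-2 + ⅙))/I = (2*(⅙)*(-11/6))/I = -11/(18*I))
Q(49)/((46*(26 - 92))) + 6978/39917 = (-11/18/49)/((46*(26 - 92))) + 6978/39917 = (-11/18*1/49)/((46*(-66))) + 6978*(1/39917) = -11/882/(-3036) + 6978/39917 = -11/882*(-1/3036) + 6978/39917 = 1/243432 + 6978/39917 = 1698708413/9717075144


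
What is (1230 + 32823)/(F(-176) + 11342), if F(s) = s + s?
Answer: 34053/10990 ≈ 3.0985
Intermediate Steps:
F(s) = 2*s
(1230 + 32823)/(F(-176) + 11342) = (1230 + 32823)/(2*(-176) + 11342) = 34053/(-352 + 11342) = 34053/10990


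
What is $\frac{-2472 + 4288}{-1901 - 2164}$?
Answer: $- \frac{1816}{4065} \approx -0.44674$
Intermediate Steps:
$\frac{-2472 + 4288}{-1901 - 2164} = \frac{1816}{-4065} = 1816 \left(- \frac{1}{4065}\right) = - \frac{1816}{4065}$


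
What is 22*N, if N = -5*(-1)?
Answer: 110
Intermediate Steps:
N = 5
22*N = 22*5 = 110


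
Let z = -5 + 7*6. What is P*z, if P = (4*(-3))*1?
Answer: -444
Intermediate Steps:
z = 37 (z = -5 + 42 = 37)
P = -12 (P = -12*1 = -12)
P*z = -12*37 = -444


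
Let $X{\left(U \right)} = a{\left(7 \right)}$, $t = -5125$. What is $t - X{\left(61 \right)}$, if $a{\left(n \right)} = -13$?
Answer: $-5112$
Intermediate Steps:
$X{\left(U \right)} = -13$
$t - X{\left(61 \right)} = -5125 - -13 = -5125 + 13 = -5112$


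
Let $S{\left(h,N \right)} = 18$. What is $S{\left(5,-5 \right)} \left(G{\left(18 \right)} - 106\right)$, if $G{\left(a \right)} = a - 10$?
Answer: $-1764$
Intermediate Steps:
$G{\left(a \right)} = -10 + a$
$S{\left(5,-5 \right)} \left(G{\left(18 \right)} - 106\right) = 18 \left(\left(-10 + 18\right) - 106\right) = 18 \left(8 - 106\right) = 18 \left(-98\right) = -1764$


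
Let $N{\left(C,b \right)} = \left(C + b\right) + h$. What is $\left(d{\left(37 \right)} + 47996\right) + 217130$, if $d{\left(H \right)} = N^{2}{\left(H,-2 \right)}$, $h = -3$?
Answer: $266150$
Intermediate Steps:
$N{\left(C,b \right)} = -3 + C + b$ ($N{\left(C,b \right)} = \left(C + b\right) - 3 = -3 + C + b$)
$d{\left(H \right)} = \left(-5 + H\right)^{2}$ ($d{\left(H \right)} = \left(-3 + H - 2\right)^{2} = \left(-5 + H\right)^{2}$)
$\left(d{\left(37 \right)} + 47996\right) + 217130 = \left(\left(-5 + 37\right)^{2} + 47996\right) + 217130 = \left(32^{2} + 47996\right) + 217130 = \left(1024 + 47996\right) + 217130 = 49020 + 217130 = 266150$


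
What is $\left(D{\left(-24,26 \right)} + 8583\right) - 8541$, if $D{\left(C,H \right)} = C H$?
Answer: $-582$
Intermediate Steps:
$\left(D{\left(-24,26 \right)} + 8583\right) - 8541 = \left(\left(-24\right) 26 + 8583\right) - 8541 = \left(-624 + 8583\right) - 8541 = 7959 - 8541 = -582$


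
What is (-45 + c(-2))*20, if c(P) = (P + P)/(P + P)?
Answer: -880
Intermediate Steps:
c(P) = 1 (c(P) = (2*P)/((2*P)) = (2*P)*(1/(2*P)) = 1)
(-45 + c(-2))*20 = (-45 + 1)*20 = -44*20 = -880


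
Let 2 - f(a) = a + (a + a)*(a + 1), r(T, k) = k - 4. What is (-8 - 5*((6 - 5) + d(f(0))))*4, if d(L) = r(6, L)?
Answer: -12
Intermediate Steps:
r(T, k) = -4 + k
f(a) = 2 - a - 2*a*(1 + a) (f(a) = 2 - (a + (a + a)*(a + 1)) = 2 - (a + (2*a)*(1 + a)) = 2 - (a + 2*a*(1 + a)) = 2 + (-a - 2*a*(1 + a)) = 2 - a - 2*a*(1 + a))
d(L) = -4 + L
(-8 - 5*((6 - 5) + d(f(0))))*4 = (-8 - 5*((6 - 5) + (-4 + (2 - 3*0 - 2*0²))))*4 = (-8 - 5*(1 + (-4 + (2 + 0 - 2*0))))*4 = (-8 - 5*(1 + (-4 + (2 + 0 + 0))))*4 = (-8 - 5*(1 + (-4 + 2)))*4 = (-8 - 5*(1 - 2))*4 = (-8 - 5*(-1))*4 = (-8 + 5)*4 = -3*4 = -12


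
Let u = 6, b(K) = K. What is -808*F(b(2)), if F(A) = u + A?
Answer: -6464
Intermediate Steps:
F(A) = 6 + A
-808*F(b(2)) = -808*(6 + 2) = -808*8 = -6464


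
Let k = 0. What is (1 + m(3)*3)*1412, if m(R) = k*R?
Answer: 1412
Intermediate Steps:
m(R) = 0 (m(R) = 0*R = 0)
(1 + m(3)*3)*1412 = (1 + 0*3)*1412 = (1 + 0)*1412 = 1*1412 = 1412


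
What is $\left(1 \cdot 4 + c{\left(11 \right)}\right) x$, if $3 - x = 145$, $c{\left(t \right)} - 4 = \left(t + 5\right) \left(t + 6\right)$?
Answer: $-39760$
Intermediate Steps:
$c{\left(t \right)} = 4 + \left(5 + t\right) \left(6 + t\right)$ ($c{\left(t \right)} = 4 + \left(t + 5\right) \left(t + 6\right) = 4 + \left(5 + t\right) \left(6 + t\right)$)
$x = -142$ ($x = 3 - 145 = -142$)
$\left(1 \cdot 4 + c{\left(11 \right)}\right) x = \left(1 \cdot 4 + \left(34 + 11^{2} + 11 \cdot 11\right)\right) \left(-142\right) = \left(4 + \left(34 + 121 + 121\right)\right) \left(-142\right) = \left(4 + 276\right) \left(-142\right) = 280 \left(-142\right) = -39760$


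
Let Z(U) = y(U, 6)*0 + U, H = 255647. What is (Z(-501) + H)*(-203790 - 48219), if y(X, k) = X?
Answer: -64299088314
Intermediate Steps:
Z(U) = U (Z(U) = U*0 + U = 0 + U = U)
(Z(-501) + H)*(-203790 - 48219) = (-501 + 255647)*(-203790 - 48219) = 255146*(-252009) = -64299088314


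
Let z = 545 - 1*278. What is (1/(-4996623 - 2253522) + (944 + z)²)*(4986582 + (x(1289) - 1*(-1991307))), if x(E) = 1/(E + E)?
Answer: 95633918898330155655796/9345436905 ≈ 1.0233e+13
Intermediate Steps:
z = 267 (z = 545 - 278 = 267)
x(E) = 1/(2*E)
(1/(-4996623 - 2253522) + (944 + z)²)*(4986582 + (x(1289) - 1*(-1991307))) = (1/(-4996623 - 2253522) + (944 + 267)²)*(4986582 + ((½)/1289 - 1*(-1991307))) = (1/(-7250145) + 1211²)*(4986582 + ((½)*(1/1289) + 1991307)) = (-1/7250145 + 1466521)*(4986582 + (1/2578 + 1991307)) = 10632489895544*(4986582 + 5133589447/2578)/7250145 = (10632489895544/7250145)*(17988997843/2578) = 95633918898330155655796/9345436905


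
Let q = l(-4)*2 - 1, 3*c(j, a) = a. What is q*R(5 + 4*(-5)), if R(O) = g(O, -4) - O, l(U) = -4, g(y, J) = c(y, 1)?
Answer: -138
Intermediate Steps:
c(j, a) = a/3
g(y, J) = 1/3 (g(y, J) = (1/3)*1 = 1/3)
R(O) = 1/3 - O
q = -9 (q = -4*2 - 1 = -8 - 1 = -9)
q*R(5 + 4*(-5)) = -9*(1/3 - (5 + 4*(-5))) = -9*(1/3 - (5 - 20)) = -9*(1/3 - 1*(-15)) = -9*(1/3 + 15) = -9*46/3 = -138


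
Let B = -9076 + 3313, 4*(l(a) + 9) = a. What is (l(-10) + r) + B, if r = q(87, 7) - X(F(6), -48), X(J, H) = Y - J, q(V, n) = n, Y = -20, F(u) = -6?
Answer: -11507/2 ≈ -5753.5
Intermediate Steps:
l(a) = -9 + a/4
B = -5763
X(J, H) = -20 - J
r = 21 (r = 7 - (-20 - 1*(-6)) = 7 - (-20 + 6) = 7 - 1*(-14) = 7 + 14 = 21)
(l(-10) + r) + B = ((-9 + (1/4)*(-10)) + 21) - 5763 = ((-9 - 5/2) + 21) - 5763 = (-23/2 + 21) - 5763 = 19/2 - 5763 = -11507/2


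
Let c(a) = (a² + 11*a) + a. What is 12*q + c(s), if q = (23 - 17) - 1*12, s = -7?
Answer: -107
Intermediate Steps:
c(a) = a² + 12*a
q = -6 (q = 6 - 12 = -6)
12*q + c(s) = 12*(-6) - 7*(12 - 7) = -72 - 7*5 = -72 - 35 = -107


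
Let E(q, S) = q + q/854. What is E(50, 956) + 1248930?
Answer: 533314485/427 ≈ 1.2490e+6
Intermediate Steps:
E(q, S) = 855*q/854 (E(q, S) = q + q*(1/854) = q + q/854 = 855*q/854)
E(50, 956) + 1248930 = (855/854)*50 + 1248930 = 21375/427 + 1248930 = 533314485/427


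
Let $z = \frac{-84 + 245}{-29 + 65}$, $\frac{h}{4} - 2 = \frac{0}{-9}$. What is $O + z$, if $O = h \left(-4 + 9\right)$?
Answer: $\frac{1601}{36} \approx 44.472$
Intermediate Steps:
$h = 8$ ($h = 8 + 4 \frac{0}{-9} = 8 + 4 \cdot 0 \left(- \frac{1}{9}\right) = 8 + 4 \cdot 0 = 8 + 0 = 8$)
$O = 40$ ($O = 8 \left(-4 + 9\right) = 8 \cdot 5 = 40$)
$z = \frac{161}{36} \approx 4.4722$
$O + z = 40 + \frac{161}{36} = \frac{1601}{36}$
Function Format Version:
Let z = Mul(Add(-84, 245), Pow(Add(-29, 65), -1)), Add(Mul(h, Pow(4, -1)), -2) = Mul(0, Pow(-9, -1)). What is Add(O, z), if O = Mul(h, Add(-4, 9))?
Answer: Rational(1601, 36) ≈ 44.472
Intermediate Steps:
h = 8 (h = Add(8, Mul(4, Mul(0, Pow(-9, -1)))) = Add(8, Mul(4, Mul(0, Rational(-1, 9)))) = Add(8, Mul(4, 0)) = Add(8, 0) = 8)
O = 40 (O = Mul(8, Add(-4, 9)) = Mul(8, 5) = 40)
z = Rational(161, 36) (z = Mul(161, Pow(36, -1)) = Mul(161, Rational(1, 36)) = Rational(161, 36) ≈ 4.4722)
Add(O, z) = Add(40, Rational(161, 36)) = Rational(1601, 36)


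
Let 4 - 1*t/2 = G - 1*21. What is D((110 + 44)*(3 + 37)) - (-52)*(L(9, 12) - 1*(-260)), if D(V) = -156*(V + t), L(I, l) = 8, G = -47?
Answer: -969488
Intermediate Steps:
t = 144 (t = 8 - 2*(-47 - 1*21) = 8 - 2*(-47 - 21) = 8 - 2*(-68) = 8 + 136 = 144)
D(V) = -22464 - 156*V (D(V) = -156*(V + 144) = -156*(144 + V) = -22464 - 156*V)
D((110 + 44)*(3 + 37)) - (-52)*(L(9, 12) - 1*(-260)) = (-22464 - 156*(110 + 44)*(3 + 37)) - (-52)*(8 - 1*(-260)) = (-22464 - 24024*40) - (-52)*(8 + 260) = (-22464 - 156*6160) - (-52)*268 = (-22464 - 960960) - 1*(-13936) = -983424 + 13936 = -969488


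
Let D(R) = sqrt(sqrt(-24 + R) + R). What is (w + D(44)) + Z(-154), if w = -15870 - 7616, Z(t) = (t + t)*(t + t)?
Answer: 71378 + sqrt(44 + 2*sqrt(5)) ≈ 71385.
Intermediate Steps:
Z(t) = 4*t**2 (Z(t) = (2*t)*(2*t) = 4*t**2)
w = -23486
D(R) = sqrt(R + sqrt(-24 + R))
(w + D(44)) + Z(-154) = (-23486 + sqrt(44 + sqrt(-24 + 44))) + 4*(-154)**2 = (-23486 + sqrt(44 + sqrt(20))) + 4*23716 = (-23486 + sqrt(44 + 2*sqrt(5))) + 94864 = 71378 + sqrt(44 + 2*sqrt(5))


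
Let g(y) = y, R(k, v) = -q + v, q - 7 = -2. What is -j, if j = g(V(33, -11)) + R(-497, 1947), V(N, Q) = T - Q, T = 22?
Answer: -1975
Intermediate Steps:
q = 5 (q = 7 - 2 = 5)
V(N, Q) = 22 - Q
R(k, v) = -5 + v (R(k, v) = -1*5 + v = -5 + v)
j = 1975 (j = (22 - 1*(-11)) + (-5 + 1947) = (22 + 11) + 1942 = 33 + 1942 = 1975)
-j = -1*1975 = -1975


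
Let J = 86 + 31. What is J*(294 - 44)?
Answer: 29250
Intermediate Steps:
J = 117
J*(294 - 44) = 117*(294 - 44) = 117*250 = 29250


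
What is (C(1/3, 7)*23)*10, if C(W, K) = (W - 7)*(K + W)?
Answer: -101200/9 ≈ -11244.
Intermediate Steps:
C(W, K) = (-7 + W)*(K + W)
(C(1/3, 7)*23)*10 = (((1/3)**2 - 7*7 - 7/3 + 7/3)*23)*10 = (((1/3)**2 - 49 - 7*1/3 + 7*(1/3))*23)*10 = ((1/9 - 49 - 7/3 + 7/3)*23)*10 = -440/9*23*10 = -10120/9*10 = -101200/9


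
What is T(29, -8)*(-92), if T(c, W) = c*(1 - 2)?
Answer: 2668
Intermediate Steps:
T(c, W) = -c (T(c, W) = c*(-1) = -c)
T(29, -8)*(-92) = -1*29*(-92) = -29*(-92) = 2668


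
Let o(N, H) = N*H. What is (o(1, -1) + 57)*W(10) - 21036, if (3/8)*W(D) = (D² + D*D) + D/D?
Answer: 8980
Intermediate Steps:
o(N, H) = H*N
W(D) = 8/3 + 16*D²/3 (W(D) = 8*((D² + D*D) + D/D)/3 = 8*((D² + D²) + 1)/3 = 8*(2*D² + 1)/3 = 8*(1 + 2*D²)/3 = 8/3 + 16*D²/3)
(o(1, -1) + 57)*W(10) - 21036 = (-1*1 + 57)*(8/3 + (16/3)*10²) - 21036 = (-1 + 57)*(8/3 + (16/3)*100) - 21036 = 56*(8/3 + 1600/3) - 21036 = 56*536 - 21036 = 30016 - 21036 = 8980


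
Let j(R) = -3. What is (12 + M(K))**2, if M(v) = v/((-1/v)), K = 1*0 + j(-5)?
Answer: 9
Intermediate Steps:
K = -3 (K = 1*0 - 3 = 0 - 3 = -3)
M(v) = -v**2 (M(v) = v*(-v) = -v**2)
(12 + M(K))**2 = (12 - 1*(-3)**2)**2 = (12 - 1*9)**2 = (12 - 9)**2 = 3**2 = 9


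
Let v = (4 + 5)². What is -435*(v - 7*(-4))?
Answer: -47415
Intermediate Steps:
v = 81 (v = 9² = 81)
-435*(v - 7*(-4)) = -435*(81 - 7*(-4)) = -435*(81 + 28) = -435*109 = -47415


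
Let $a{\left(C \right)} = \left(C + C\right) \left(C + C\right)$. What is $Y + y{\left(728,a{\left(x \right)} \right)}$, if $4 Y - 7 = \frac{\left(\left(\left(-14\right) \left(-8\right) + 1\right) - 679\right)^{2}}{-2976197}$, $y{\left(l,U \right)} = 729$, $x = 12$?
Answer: $\frac{8699103475}{11904788} \approx 730.72$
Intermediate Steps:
$a{\left(C \right)} = 4 C^{2}$ ($a{\left(C \right)} = 2 C 2 C = 4 C^{2}$)
$Y = \frac{20513023}{11904788}$ ($Y = \frac{7}{4} + \frac{\left(\left(\left(-14\right) \left(-8\right) + 1\right) - 679\right)^{2} \frac{1}{-2976197}}{4} = \frac{7}{4} + \frac{\left(\left(112 + 1\right) - 679\right)^{2} \left(- \frac{1}{2976197}\right)}{4} = \frac{7}{4} + \frac{\left(113 - 679\right)^{2} \left(- \frac{1}{2976197}\right)}{4} = \frac{7}{4} + \frac{\left(-566\right)^{2} \left(- \frac{1}{2976197}\right)}{4} = \frac{7}{4} + \frac{320356 \left(- \frac{1}{2976197}\right)}{4} = \frac{7}{4} + \frac{1}{4} \left(- \frac{320356}{2976197}\right) = \frac{7}{4} - \frac{80089}{2976197} = \frac{20513023}{11904788} \approx 1.7231$)
$Y + y{\left(728,a{\left(x \right)} \right)} = \frac{20513023}{11904788} + 729 = \frac{8699103475}{11904788}$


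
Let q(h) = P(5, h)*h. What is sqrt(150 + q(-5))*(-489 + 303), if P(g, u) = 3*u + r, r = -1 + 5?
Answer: -186*sqrt(205) ≈ -2663.1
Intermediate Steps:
r = 4
P(g, u) = 4 + 3*u (P(g, u) = 3*u + 4 = 4 + 3*u)
q(h) = h*(4 + 3*h) (q(h) = (4 + 3*h)*h = h*(4 + 3*h))
sqrt(150 + q(-5))*(-489 + 303) = sqrt(150 - 5*(4 + 3*(-5)))*(-489 + 303) = sqrt(150 - 5*(4 - 15))*(-186) = sqrt(150 - 5*(-11))*(-186) = sqrt(150 + 55)*(-186) = sqrt(205)*(-186) = -186*sqrt(205)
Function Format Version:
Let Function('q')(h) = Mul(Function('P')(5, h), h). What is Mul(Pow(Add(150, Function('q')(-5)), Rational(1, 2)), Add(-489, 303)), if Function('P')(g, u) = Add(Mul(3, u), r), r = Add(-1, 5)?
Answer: Mul(-186, Pow(205, Rational(1, 2))) ≈ -2663.1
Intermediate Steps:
r = 4
Function('P')(g, u) = Add(4, Mul(3, u)) (Function('P')(g, u) = Add(Mul(3, u), 4) = Add(4, Mul(3, u)))
Function('q')(h) = Mul(h, Add(4, Mul(3, h))) (Function('q')(h) = Mul(Add(4, Mul(3, h)), h) = Mul(h, Add(4, Mul(3, h))))
Mul(Pow(Add(150, Function('q')(-5)), Rational(1, 2)), Add(-489, 303)) = Mul(Pow(Add(150, Mul(-5, Add(4, Mul(3, -5)))), Rational(1, 2)), Add(-489, 303)) = Mul(Pow(Add(150, Mul(-5, Add(4, -15))), Rational(1, 2)), -186) = Mul(Pow(Add(150, Mul(-5, -11)), Rational(1, 2)), -186) = Mul(Pow(Add(150, 55), Rational(1, 2)), -186) = Mul(Pow(205, Rational(1, 2)), -186) = Mul(-186, Pow(205, Rational(1, 2)))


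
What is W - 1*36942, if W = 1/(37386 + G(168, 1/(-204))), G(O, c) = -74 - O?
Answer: -1372173647/37144 ≈ -36942.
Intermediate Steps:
W = 1/37144 (W = 1/(37386 + (-74 - 1*168)) = 1/(37386 + (-74 - 168)) = 1/(37386 - 242) = 1/37144 ≈ 2.6922e-5)
W - 1*36942 = 1/37144 - 1*36942 = 1/37144 - 36942 = -1372173647/37144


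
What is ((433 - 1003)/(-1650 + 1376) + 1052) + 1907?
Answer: 405668/137 ≈ 2961.1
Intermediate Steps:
((433 - 1003)/(-1650 + 1376) + 1052) + 1907 = (-570/(-274) + 1052) + 1907 = (-570*(-1/274) + 1052) + 1907 = (285/137 + 1052) + 1907 = 144409/137 + 1907 = 405668/137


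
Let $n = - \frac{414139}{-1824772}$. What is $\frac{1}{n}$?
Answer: $\frac{1824772}{414139} \approx 4.4062$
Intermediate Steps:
$n = \frac{414139}{1824772}$ ($n = \left(-414139\right) \left(- \frac{1}{1824772}\right) = \frac{414139}{1824772} \approx 0.22695$)
$\frac{1}{n} = \frac{1}{\frac{414139}{1824772}} = \frac{1824772}{414139}$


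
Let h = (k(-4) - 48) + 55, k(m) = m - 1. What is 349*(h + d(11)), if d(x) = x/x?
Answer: 1047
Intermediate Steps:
k(m) = -1 + m
d(x) = 1
h = 2 (h = ((-1 - 4) - 48) + 55 = (-5 - 48) + 55 = -53 + 55 = 2)
349*(h + d(11)) = 349*(2 + 1) = 349*3 = 1047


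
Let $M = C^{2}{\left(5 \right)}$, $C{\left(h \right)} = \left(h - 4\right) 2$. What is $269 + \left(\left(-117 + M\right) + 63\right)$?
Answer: $219$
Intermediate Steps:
$C{\left(h \right)} = -8 + 2 h$ ($C{\left(h \right)} = \left(-4 + h\right) 2 = -8 + 2 h$)
$M = 4$ ($M = \left(-8 + 2 \cdot 5\right)^{2} = \left(-8 + 10\right)^{2} = 2^{2} = 4$)
$269 + \left(\left(-117 + M\right) + 63\right) = 269 + \left(\left(-117 + 4\right) + 63\right) = 269 + \left(-113 + 63\right) = 269 - 50 = 219$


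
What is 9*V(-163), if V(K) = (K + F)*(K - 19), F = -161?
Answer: 530712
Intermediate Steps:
V(K) = (-161 + K)*(-19 + K) (V(K) = (K - 161)*(K - 19) = (-161 + K)*(-19 + K))
9*V(-163) = 9*(3059 + (-163)² - 180*(-163)) = 9*(3059 + 26569 + 29340) = 9*58968 = 530712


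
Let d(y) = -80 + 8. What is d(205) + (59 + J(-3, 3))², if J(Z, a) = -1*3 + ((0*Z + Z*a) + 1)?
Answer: 2232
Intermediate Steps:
J(Z, a) = -2 + Z*a (J(Z, a) = -3 + ((0 + Z*a) + 1) = -3 + (Z*a + 1) = -3 + (1 + Z*a) = -2 + Z*a)
d(y) = -72
d(205) + (59 + J(-3, 3))² = -72 + (59 + (-2 - 3*3))² = -72 + (59 + (-2 - 9))² = -72 + (59 - 11)² = -72 + 48² = -72 + 2304 = 2232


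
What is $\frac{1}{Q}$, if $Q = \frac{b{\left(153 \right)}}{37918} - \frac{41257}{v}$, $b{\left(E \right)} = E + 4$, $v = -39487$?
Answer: $\frac{1497268066}{1570582385} \approx 0.95332$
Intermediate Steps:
$b{\left(E \right)} = 4 + E$
$Q = \frac{1570582385}{1497268066}$ ($Q = \frac{4 + 153}{37918} - \frac{41257}{-39487} = 157 \cdot \frac{1}{37918} - - \frac{41257}{39487} = \frac{157}{37918} + \frac{41257}{39487} = \frac{1570582385}{1497268066} \approx 1.049$)
$\frac{1}{Q} = \frac{1}{\frac{1570582385}{1497268066}} = \frac{1497268066}{1570582385}$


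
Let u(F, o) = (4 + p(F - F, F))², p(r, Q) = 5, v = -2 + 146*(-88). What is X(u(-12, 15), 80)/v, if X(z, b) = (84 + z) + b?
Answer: -49/2570 ≈ -0.019066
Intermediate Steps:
v = -12850 (v = -2 - 12848 = -12850)
u(F, o) = 81 (u(F, o) = (4 + 5)² = 9² = 81)
X(z, b) = 84 + b + z
X(u(-12, 15), 80)/v = (84 + 80 + 81)/(-12850) = 245*(-1/12850) = -49/2570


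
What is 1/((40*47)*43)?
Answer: 1/80840 ≈ 1.2370e-5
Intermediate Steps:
1/((40*47)*43) = 1/(1880*43) = 1/80840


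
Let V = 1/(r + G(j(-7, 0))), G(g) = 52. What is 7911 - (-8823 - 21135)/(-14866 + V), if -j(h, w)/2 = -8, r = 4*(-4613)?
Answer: 2163379419111/273534401 ≈ 7909.0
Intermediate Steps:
r = -18452
j(h, w) = 16 (j(h, w) = -2*(-8) = 16)
V = -1/18400 (V = 1/(-18452 + 52) = 1/(-18400) = -1/18400 ≈ -5.4348e-5)
7911 - (-8823 - 21135)/(-14866 + V) = 7911 - (-8823 - 21135)/(-14866 - 1/18400) = 7911 - (-29958)/(-273534401/18400) = 7911 - (-29958)*(-18400)/273534401 = 7911 - 1*551227200/273534401 = 7911 - 551227200/273534401 = 2163379419111/273534401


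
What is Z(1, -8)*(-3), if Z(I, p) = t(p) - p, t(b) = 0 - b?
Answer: -48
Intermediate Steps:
t(b) = -b
Z(I, p) = -2*p (Z(I, p) = -p - p = -2*p)
Z(1, -8)*(-3) = -2*(-8)*(-3) = 16*(-3) = -48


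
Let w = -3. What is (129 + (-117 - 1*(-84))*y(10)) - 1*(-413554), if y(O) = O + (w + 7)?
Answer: 413221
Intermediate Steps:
y(O) = 4 + O (y(O) = O + (-3 + 7) = O + 4 = 4 + O)
(129 + (-117 - 1*(-84))*y(10)) - 1*(-413554) = (129 + (-117 - 1*(-84))*(4 + 10)) - 1*(-413554) = (129 + (-117 + 84)*14) + 413554 = (129 - 33*14) + 413554 = (129 - 462) + 413554 = -333 + 413554 = 413221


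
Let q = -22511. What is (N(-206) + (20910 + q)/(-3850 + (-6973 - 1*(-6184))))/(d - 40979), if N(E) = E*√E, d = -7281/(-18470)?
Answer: -29570470/3511142424511 + 3804820*I*√206/756874849 ≈ -8.4219e-6 + 0.072151*I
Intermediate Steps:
d = 7281/18470 (d = -7281*(-1/18470) = 7281/18470 ≈ 0.39421)
N(E) = E^(3/2)
(N(-206) + (20910 + q)/(-3850 + (-6973 - 1*(-6184))))/(d - 40979) = ((-206)^(3/2) + (20910 - 22511)/(-3850 + (-6973 - 1*(-6184))))/(7281/18470 - 40979) = (-206*I*√206 - 1601/(-3850 + (-6973 + 6184)))/(-756874849/18470) = (-206*I*√206 - 1601/(-3850 - 789))*(-18470/756874849) = (-206*I*√206 - 1601/(-4639))*(-18470/756874849) = (-206*I*√206 - 1601*(-1/4639))*(-18470/756874849) = (-206*I*√206 + 1601/4639)*(-18470/756874849) = (1601/4639 - 206*I*√206)*(-18470/756874849) = -29570470/3511142424511 + 3804820*I*√206/756874849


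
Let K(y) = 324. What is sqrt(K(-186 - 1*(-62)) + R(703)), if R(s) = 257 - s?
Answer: I*sqrt(122) ≈ 11.045*I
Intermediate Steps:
sqrt(K(-186 - 1*(-62)) + R(703)) = sqrt(324 + (257 - 1*703)) = sqrt(324 + (257 - 703)) = sqrt(324 - 446) = sqrt(-122) = I*sqrt(122)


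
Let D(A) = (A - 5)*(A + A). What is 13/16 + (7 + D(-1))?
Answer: 317/16 ≈ 19.813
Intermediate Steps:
D(A) = 2*A*(-5 + A) (D(A) = (-5 + A)*(2*A) = 2*A*(-5 + A))
13/16 + (7 + D(-1)) = 13/16 + (7 + 2*(-1)*(-5 - 1)) = 13*(1/16) + (7 + 2*(-1)*(-6)) = 13/16 + (7 + 12) = 13/16 + 19 = 317/16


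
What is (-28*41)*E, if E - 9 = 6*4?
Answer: -37884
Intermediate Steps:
E = 33 (E = 9 + 6*4 = 9 + 24 = 33)
(-28*41)*E = -28*41*33 = -1148*33 = -37884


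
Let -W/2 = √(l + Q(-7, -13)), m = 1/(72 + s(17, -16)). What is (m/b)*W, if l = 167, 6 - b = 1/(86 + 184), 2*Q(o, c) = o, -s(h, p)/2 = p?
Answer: -135*√654/84188 ≈ -0.041008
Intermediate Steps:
s(h, p) = -2*p
m = 1/104 (m = 1/(72 - 2*(-16)) = 1/(72 + 32) = 1/104 ≈ 0.0096154)
Q(o, c) = o/2
b = 1619/270 (b = 6 - 1/(86 + 184) = 6 - 1/270 = 1619/270 ≈ 5.9963)
W = -√654 (W = -2*√(167 + (½)*(-7)) = -2*√(167 - 7/2) = -√654 ≈ -25.573)
(m/b)*W = (1/(104*(1619/270)))*(-√654) = ((1/104)*(270/1619))*(-√654) = 135*(-√654)/84188 = -135*√654/84188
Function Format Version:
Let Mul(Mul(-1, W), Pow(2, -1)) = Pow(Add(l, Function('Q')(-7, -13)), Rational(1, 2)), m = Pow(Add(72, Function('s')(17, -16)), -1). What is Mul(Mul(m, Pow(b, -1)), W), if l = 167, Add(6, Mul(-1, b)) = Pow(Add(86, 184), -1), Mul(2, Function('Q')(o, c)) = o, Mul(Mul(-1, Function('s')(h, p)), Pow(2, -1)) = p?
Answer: Mul(Rational(-135, 84188), Pow(654, Rational(1, 2))) ≈ -0.041008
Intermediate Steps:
Function('s')(h, p) = Mul(-2, p)
m = Rational(1, 104) (m = Pow(Add(72, Mul(-2, -16)), -1) = Pow(Add(72, 32), -1) = Pow(104, -1) = Rational(1, 104) ≈ 0.0096154)
Function('Q')(o, c) = Mul(Rational(1, 2), o)
b = Rational(1619, 270) (b = Add(6, Mul(-1, Pow(Add(86, 184), -1))) = Add(6, Mul(-1, Pow(270, -1))) = Add(6, Mul(-1, Rational(1, 270))) = Add(6, Rational(-1, 270)) = Rational(1619, 270) ≈ 5.9963)
W = Mul(-1, Pow(654, Rational(1, 2))) (W = Mul(-2, Pow(Add(167, Mul(Rational(1, 2), -7)), Rational(1, 2))) = Mul(-2, Pow(Add(167, Rational(-7, 2)), Rational(1, 2))) = Mul(-2, Pow(Rational(327, 2), Rational(1, 2))) = Mul(-2, Mul(Rational(1, 2), Pow(654, Rational(1, 2)))) = Mul(-1, Pow(654, Rational(1, 2))) ≈ -25.573)
Mul(Mul(m, Pow(b, -1)), W) = Mul(Mul(Rational(1, 104), Pow(Rational(1619, 270), -1)), Mul(-1, Pow(654, Rational(1, 2)))) = Mul(Mul(Rational(1, 104), Rational(270, 1619)), Mul(-1, Pow(654, Rational(1, 2)))) = Mul(Rational(135, 84188), Mul(-1, Pow(654, Rational(1, 2)))) = Mul(Rational(-135, 84188), Pow(654, Rational(1, 2)))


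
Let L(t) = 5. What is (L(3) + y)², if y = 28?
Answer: 1089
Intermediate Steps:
(L(3) + y)² = (5 + 28)² = 33² = 1089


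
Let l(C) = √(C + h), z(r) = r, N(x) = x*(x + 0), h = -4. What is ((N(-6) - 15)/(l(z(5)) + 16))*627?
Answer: 13167/17 ≈ 774.53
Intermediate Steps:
N(x) = x² (N(x) = x*x = x²)
l(C) = √(-4 + C) (l(C) = √(C - 4) = √(-4 + C))
((N(-6) - 15)/(l(z(5)) + 16))*627 = (((-6)² - 15)/(√(-4 + 5) + 16))*627 = ((36 - 15)/(√1 + 16))*627 = (21/(1 + 16))*627 = (21/17)*627 = 13167/17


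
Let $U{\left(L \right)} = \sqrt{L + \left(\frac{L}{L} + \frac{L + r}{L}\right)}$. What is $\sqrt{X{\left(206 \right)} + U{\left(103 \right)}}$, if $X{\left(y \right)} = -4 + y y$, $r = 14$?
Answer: $\frac{\sqrt{450161088 + 721 \sqrt{22763}}}{103} \approx 206.02$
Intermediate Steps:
$X{\left(y \right)} = -4 + y^{2}$
$U{\left(L \right)} = \sqrt{1 + L + \frac{14 + L}{L}}$ ($U{\left(L \right)} = \sqrt{L + \left(\frac{L}{L} + \frac{L + 14}{L}\right)} = \sqrt{L + \left(1 + \frac{14 + L}{L}\right)} = \sqrt{1 + L + \frac{14 + L}{L}}$)
$\sqrt{X{\left(206 \right)} + U{\left(103 \right)}} = \sqrt{\left(-4 + 206^{2}\right) + \sqrt{2 + 103 + \frac{14}{103}}} = \sqrt{\left(-4 + 42436\right) + \sqrt{2 + 103 + 14 \cdot \frac{1}{103}}} = \sqrt{42432 + \sqrt{2 + 103 + \frac{14}{103}}} = \sqrt{42432 + \sqrt{\frac{10829}{103}}} = \sqrt{42432 + \frac{7 \sqrt{22763}}{103}}$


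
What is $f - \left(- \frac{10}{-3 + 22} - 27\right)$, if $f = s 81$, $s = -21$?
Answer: $- \frac{31796}{19} \approx -1673.5$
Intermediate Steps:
$f = -1701$ ($f = \left(-21\right) 81 = -1701$)
$f - \left(- \frac{10}{-3 + 22} - 27\right) = -1701 - \left(- \frac{10}{-3 + 22} - 27\right) = -1701 - \left(- \frac{10}{19} - 27\right) = -1701 - - \frac{523}{19} = -1701 + \frac{523}{19} = - \frac{31796}{19}$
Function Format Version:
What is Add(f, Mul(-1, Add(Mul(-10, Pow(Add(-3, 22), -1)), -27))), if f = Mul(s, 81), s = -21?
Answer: Rational(-31796, 19) ≈ -1673.5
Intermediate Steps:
f = -1701 (f = Mul(-21, 81) = -1701)
Add(f, Mul(-1, Add(Mul(-10, Pow(Add(-3, 22), -1)), -27))) = Add(-1701, Mul(-1, Add(Mul(-10, Pow(Add(-3, 22), -1)), -27))) = Add(-1701, Mul(-1, Add(Mul(-10, Pow(19, -1)), -27))) = Add(-1701, Mul(-1, Add(Mul(-10, Rational(1, 19)), -27))) = Add(-1701, Mul(-1, Add(Rational(-10, 19), -27))) = Add(-1701, Mul(-1, Rational(-523, 19))) = Add(-1701, Rational(523, 19)) = Rational(-31796, 19)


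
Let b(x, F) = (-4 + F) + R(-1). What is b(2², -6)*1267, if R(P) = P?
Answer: -13937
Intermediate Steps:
b(x, F) = -5 + F (b(x, F) = (-4 + F) - 1 = -5 + F)
b(2², -6)*1267 = (-5 - 6)*1267 = -11*1267 = -13937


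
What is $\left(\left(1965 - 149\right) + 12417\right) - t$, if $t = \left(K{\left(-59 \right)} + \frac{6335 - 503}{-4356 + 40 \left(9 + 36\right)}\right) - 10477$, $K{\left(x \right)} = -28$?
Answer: $\frac{1756560}{71} \approx 24740.0$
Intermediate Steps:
$t = - \frac{746017}{71}$ ($t = \left(-28 + \frac{6335 - 503}{-4356 + 40 \left(9 + 36\right)}\right) - 10477 = \left(-28 + \frac{5832}{-4356 + 40 \cdot 45}\right) - 10477 = \left(-28 + \frac{5832}{-4356 + 1800}\right) - 10477 = \left(-28 + \frac{5832}{-2556}\right) - 10477 = \left(-28 + 5832 \left(- \frac{1}{2556}\right)\right) - 10477 = \left(-28 - \frac{162}{71}\right) - 10477 = - \frac{2150}{71} - 10477 = - \frac{746017}{71} \approx -10507.0$)
$\left(\left(1965 - 149\right) + 12417\right) - t = \left(\left(1965 - 149\right) + 12417\right) - - \frac{746017}{71} = \left(\left(1965 - 149\right) + 12417\right) + \frac{746017}{71} = \left(1816 + 12417\right) + \frac{746017}{71} = 14233 + \frac{746017}{71} = \frac{1756560}{71}$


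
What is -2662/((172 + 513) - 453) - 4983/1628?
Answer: -15596/1073 ≈ -14.535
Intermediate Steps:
-2662/((172 + 513) - 453) - 4983/1628 = -2662/(685 - 453) - 4983*1/1628 = -2662/232 - 453/148 = -2662*1/232 - 453/148 = -1331/116 - 453/148 = -15596/1073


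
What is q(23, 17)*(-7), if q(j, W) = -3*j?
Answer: 483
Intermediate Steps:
q(23, 17)*(-7) = -3*23*(-7) = -69*(-7) = 483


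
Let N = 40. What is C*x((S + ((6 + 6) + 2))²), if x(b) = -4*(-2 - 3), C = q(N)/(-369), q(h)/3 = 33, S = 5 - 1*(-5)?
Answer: -220/41 ≈ -5.3659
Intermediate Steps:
S = 10 (S = 5 + 5 = 10)
q(h) = 99 (q(h) = 3*33 = 99)
C = -11/41 (C = 99/(-369) = 99*(-1/369) = -11/41 ≈ -0.26829)
x(b) = 20 (x(b) = -4*(-5) = 20)
C*x((S + ((6 + 6) + 2))²) = -11/41*20 = -220/41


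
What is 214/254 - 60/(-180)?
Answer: 448/381 ≈ 1.1759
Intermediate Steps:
214/254 - 60/(-180) = 214*(1/254) - 60*(-1/180) = 107/127 + ⅓ = 448/381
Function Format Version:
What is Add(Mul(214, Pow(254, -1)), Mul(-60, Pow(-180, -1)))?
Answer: Rational(448, 381) ≈ 1.1759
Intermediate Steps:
Add(Mul(214, Pow(254, -1)), Mul(-60, Pow(-180, -1))) = Add(Mul(214, Rational(1, 254)), Mul(-60, Rational(-1, 180))) = Add(Rational(107, 127), Rational(1, 3)) = Rational(448, 381)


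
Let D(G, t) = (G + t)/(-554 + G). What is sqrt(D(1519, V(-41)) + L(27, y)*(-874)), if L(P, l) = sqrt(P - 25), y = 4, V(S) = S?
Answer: sqrt(1426270 - 813890650*sqrt(2))/965 ≈ 35.135*I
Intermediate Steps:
L(P, l) = sqrt(-25 + P)
D(G, t) = (G + t)/(-554 + G)
sqrt(D(1519, V(-41)) + L(27, y)*(-874)) = sqrt((1519 - 41)/(-554 + 1519) + sqrt(-25 + 27)*(-874)) = sqrt(1478/965 + sqrt(2)*(-874)) = sqrt((1/965)*1478 - 874*sqrt(2)) = sqrt(1478/965 - 874*sqrt(2))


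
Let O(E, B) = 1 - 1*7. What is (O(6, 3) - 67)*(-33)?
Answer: 2409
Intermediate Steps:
O(E, B) = -6 (O(E, B) = 1 - 7 = -6)
(O(6, 3) - 67)*(-33) = (-6 - 67)*(-33) = -73*(-33) = 2409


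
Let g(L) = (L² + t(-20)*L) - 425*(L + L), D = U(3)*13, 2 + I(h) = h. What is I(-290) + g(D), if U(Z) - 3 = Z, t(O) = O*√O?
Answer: -60508 - 3120*I*√5 ≈ -60508.0 - 6976.5*I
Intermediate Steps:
I(h) = -2 + h
t(O) = O^(3/2)
U(Z) = 3 + Z
D = 78 (D = (3 + 3)*13 = 6*13 = 78)
g(L) = L² - 850*L - 40*I*L*√5 (g(L) = (L² + (-20)^(3/2)*L) - 425*(L + L) = (L² + (-40*I*√5)*L) - 850*L = (L² - 40*I*L*√5) - 850*L = L² - 850*L - 40*I*L*√5)
I(-290) + g(D) = (-2 - 290) + 78*(-850 + 78 - 40*I*√5) = -292 + 78*(-772 - 40*I*√5) = -292 + (-60216 - 3120*I*√5) = -60508 - 3120*I*√5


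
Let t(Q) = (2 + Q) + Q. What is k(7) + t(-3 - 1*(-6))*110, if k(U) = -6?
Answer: 874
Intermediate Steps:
t(Q) = 2 + 2*Q
k(7) + t(-3 - 1*(-6))*110 = -6 + (2 + 2*(-3 - 1*(-6)))*110 = -6 + (2 + 2*(-3 + 6))*110 = -6 + (2 + 2*3)*110 = -6 + (2 + 6)*110 = -6 + 8*110 = -6 + 880 = 874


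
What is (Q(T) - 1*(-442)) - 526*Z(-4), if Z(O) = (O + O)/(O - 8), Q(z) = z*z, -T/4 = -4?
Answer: 1042/3 ≈ 347.33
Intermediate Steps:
T = 16 (T = -4*(-4) = 16)
Q(z) = z²
Z(O) = 2*O/(-8 + O) (Z(O) = (2*O)/(-8 + O) = 2*O/(-8 + O))
(Q(T) - 1*(-442)) - 526*Z(-4) = (16² - 1*(-442)) - 1052*(-4)/(-8 - 4) = (256 + 442) - 1052*(-4)/(-12) = 698 - 1052*(-4)*(-1)/12 = 698 - 526*⅔ = 698 - 1052/3 = 1042/3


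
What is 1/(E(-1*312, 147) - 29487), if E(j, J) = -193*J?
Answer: -1/57858 ≈ -1.7284e-5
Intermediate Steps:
1/(E(-1*312, 147) - 29487) = 1/(-193*147 - 29487) = 1/(-28371 - 29487) = 1/(-57858) = -1/57858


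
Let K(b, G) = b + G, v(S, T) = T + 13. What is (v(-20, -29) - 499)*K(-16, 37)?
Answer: -10815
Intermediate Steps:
v(S, T) = 13 + T
K(b, G) = G + b
(v(-20, -29) - 499)*K(-16, 37) = ((13 - 29) - 499)*(37 - 16) = (-16 - 499)*21 = -515*21 = -10815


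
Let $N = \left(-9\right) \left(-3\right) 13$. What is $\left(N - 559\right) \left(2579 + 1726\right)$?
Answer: $-895440$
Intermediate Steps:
$N = 351$ ($N = 27 \cdot 13 = 351$)
$\left(N - 559\right) \left(2579 + 1726\right) = \left(351 - 559\right) \left(2579 + 1726\right) = \left(-208\right) 4305 = -895440$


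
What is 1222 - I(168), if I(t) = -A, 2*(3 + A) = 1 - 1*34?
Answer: 2405/2 ≈ 1202.5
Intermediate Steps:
A = -39/2 (A = -3 + (1 - 1*34)/2 = -3 + (1 - 34)/2 = -3 + (½)*(-33) = -3 - 33/2 = -39/2 ≈ -19.500)
I(t) = 39/2 (I(t) = -1*(-39/2) = 39/2)
1222 - I(168) = 1222 - 1*39/2 = 1222 - 39/2 = 2405/2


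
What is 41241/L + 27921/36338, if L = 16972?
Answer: 986245335/308364268 ≈ 3.1983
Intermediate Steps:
41241/L + 27921/36338 = 41241/16972 + 27921/36338 = 986245335/308364268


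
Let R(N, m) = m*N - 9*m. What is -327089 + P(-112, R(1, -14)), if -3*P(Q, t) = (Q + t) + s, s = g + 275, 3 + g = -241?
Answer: -981298/3 ≈ -3.2710e+5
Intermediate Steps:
g = -244 (g = -3 - 241 = -244)
R(N, m) = -9*m + N*m (R(N, m) = N*m - 9*m = -9*m + N*m)
s = 31 (s = -244 + 275 = 31)
P(Q, t) = -31/3 - Q/3 - t/3 (P(Q, t) = -((Q + t) + 31)/3 = -(31 + Q + t)/3 = -31/3 - Q/3 - t/3)
-327089 + P(-112, R(1, -14)) = -327089 + (-31/3 - ⅓*(-112) - (-14)*(-9 + 1)/3) = -327089 + (-31/3 + 112/3 - (-14)*(-8)/3) = -327089 + (-31/3 + 112/3 - ⅓*112) = -327089 + (-31/3 + 112/3 - 112/3) = -327089 - 31/3 = -981298/3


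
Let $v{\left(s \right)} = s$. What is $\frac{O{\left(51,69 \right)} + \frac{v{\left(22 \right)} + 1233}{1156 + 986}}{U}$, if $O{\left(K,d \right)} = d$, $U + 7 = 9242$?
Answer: $\frac{149053}{19781370} \approx 0.007535$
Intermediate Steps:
$U = 9235$ ($U = -7 + 9242 = 9235$)
$\frac{O{\left(51,69 \right)} + \frac{v{\left(22 \right)} + 1233}{1156 + 986}}{U} = \frac{69 + \frac{22 + 1233}{1156 + 986}}{9235} = \left(69 + \frac{1255}{2142}\right) \frac{1}{9235} = \frac{149053}{2142} \cdot \frac{1}{9235} = \frac{149053}{19781370}$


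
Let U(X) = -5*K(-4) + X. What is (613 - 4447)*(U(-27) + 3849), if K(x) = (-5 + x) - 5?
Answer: -14921928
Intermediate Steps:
K(x) = -10 + x
U(X) = 70 + X (U(X) = -5*(-10 - 4) + X = -5*(-14) + X = 70 + X)
(613 - 4447)*(U(-27) + 3849) = (613 - 4447)*((70 - 27) + 3849) = -3834*(43 + 3849) = -3834*3892 = -14921928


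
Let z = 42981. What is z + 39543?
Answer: 82524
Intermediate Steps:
z + 39543 = 42981 + 39543 = 82524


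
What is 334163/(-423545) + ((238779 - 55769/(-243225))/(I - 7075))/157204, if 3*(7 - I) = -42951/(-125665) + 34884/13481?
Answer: -3914395020727633247236046/4960067502884109341279535 ≈ -0.78918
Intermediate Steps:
I = 600258174/99652345 (I = 7 - (-42951/(-125665) + 34884/13481)/3 = 7 - (-42951*(-1/125665) + 34884*(1/13481))/3 = 7 - (42951/125665 + 2052/793)/3 = 7 - ⅓*291924723/99652345 = 7 - 97308241/99652345 = 600258174/99652345 ≈ 6.0235)
334163/(-423545) + ((238779 - 55769/(-243225))/(I - 7075))/157204 = 334163/(-423545) + ((238779 - 55769/(-243225))/(600258174/99652345 - 7075))/157204 = 334163*(-1/423545) + ((238779 - 55769*(-1/243225))/(-704440082701/99652345))*(1/157204) = -334163/423545 + ((238779 + 55769/243225)*(-99652345/704440082701))*(1/157204) = -334163/423545 + ((58077078044/243225)*(-99652345/704440082701))*(1/157204) = -334163/423545 - 1157503403566522636/34267487822990145*1/157204 = -334163/423545 - 289375850891630659/1346746538931335688645 = -3914395020727633247236046/4960067502884109341279535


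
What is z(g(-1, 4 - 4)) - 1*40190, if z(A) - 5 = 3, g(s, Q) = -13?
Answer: -40182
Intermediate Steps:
z(A) = 8 (z(A) = 5 + 3 = 8)
z(g(-1, 4 - 4)) - 1*40190 = 8 - 1*40190 = 8 - 40190 = -40182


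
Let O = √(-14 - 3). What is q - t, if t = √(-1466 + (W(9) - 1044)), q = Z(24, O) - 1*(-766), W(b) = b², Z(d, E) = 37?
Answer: 803 - I*√2429 ≈ 803.0 - 49.285*I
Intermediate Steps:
O = I*√17 (O = √(-17) = I*√17 ≈ 4.1231*I)
q = 803 (q = 37 - 1*(-766) = 37 + 766 = 803)
t = I*√2429 (t = √(-1466 + (9² - 1044)) = √(-1466 + (81 - 1044)) = √(-1466 - 963) = √(-2429) = I*√2429 ≈ 49.285*I)
q - t = 803 - I*√2429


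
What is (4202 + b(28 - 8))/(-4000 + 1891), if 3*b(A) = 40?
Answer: -12646/6327 ≈ -1.9987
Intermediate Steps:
b(A) = 40/3 (b(A) = (⅓)*40 = 40/3)
(4202 + b(28 - 8))/(-4000 + 1891) = (4202 + 40/3)/(-4000 + 1891) = (12646/3)/(-2109) = (12646/3)*(-1/2109) = -12646/6327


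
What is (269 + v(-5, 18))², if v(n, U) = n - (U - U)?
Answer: 69696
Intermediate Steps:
v(n, U) = n (v(n, U) = n - 1*0 = n + 0 = n)
(269 + v(-5, 18))² = (269 - 5)² = 264² = 69696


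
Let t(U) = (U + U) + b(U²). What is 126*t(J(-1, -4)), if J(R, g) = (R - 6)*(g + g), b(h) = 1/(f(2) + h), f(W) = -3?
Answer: 44213022/3133 ≈ 14112.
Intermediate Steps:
b(h) = 1/(-3 + h)
J(R, g) = 2*g*(-6 + R) (J(R, g) = (-6 + R)*(2*g) = 2*g*(-6 + R))
t(U) = 1/(-3 + U²) + 2*U (t(U) = (U + U) + 1/(-3 + U²) = 2*U + 1/(-3 + U²) = 1/(-3 + U²) + 2*U)
126*t(J(-1, -4)) = 126*((1 + 2*(2*(-4)*(-6 - 1))*(-3 + (2*(-4)*(-6 - 1))²))/(-3 + (2*(-4)*(-6 - 1))²)) = 126*((1 + 2*(2*(-4)*(-7))*(-3 + (2*(-4)*(-7))²))/(-3 + (2*(-4)*(-7))²)) = 126*((1 + 2*56*(-3 + 56²))/(-3 + 56²)) = 126*((1 + 2*56*(-3 + 3136))/(-3 + 3136)) = 126*((1 + 2*56*3133)/3133) = 126*((1 + 350896)/3133) = 126*((1/3133)*350897) = 126*(350897/3133) = 44213022/3133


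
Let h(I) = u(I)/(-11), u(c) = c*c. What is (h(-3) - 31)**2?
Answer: 122500/121 ≈ 1012.4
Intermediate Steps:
u(c) = c**2
h(I) = -I**2/11 (h(I) = I**2/(-11) = I**2*(-1/11) = -I**2/11)
(h(-3) - 31)**2 = (-1/11*(-3)**2 - 31)**2 = (-1/11*9 - 31)**2 = (-9/11 - 31)**2 = (-350/11)**2 = 122500/121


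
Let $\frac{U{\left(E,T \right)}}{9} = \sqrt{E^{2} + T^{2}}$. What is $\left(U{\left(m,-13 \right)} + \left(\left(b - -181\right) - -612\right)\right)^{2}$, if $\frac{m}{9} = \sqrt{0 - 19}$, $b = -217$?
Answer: $220806 + 10368 i \sqrt{1370} \approx 2.2081 \cdot 10^{5} + 3.8376 \cdot 10^{5} i$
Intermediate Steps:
$m = 9 i \sqrt{19}$ ($m = 9 \sqrt{0 - 19} = 9 \sqrt{-19} = 9 i \sqrt{19} \approx 39.23 i$)
$U{\left(E,T \right)} = 9 \sqrt{E^{2} + T^{2}}$
$\left(U{\left(m,-13 \right)} + \left(\left(b - -181\right) - -612\right)\right)^{2} = \left(9 \sqrt{\left(9 i \sqrt{19}\right)^{2} + \left(-13\right)^{2}} - -576\right)^{2} = \left(9 \sqrt{-1539 + 169} + \left(\left(-217 + 181\right) + 612\right)\right)^{2} = \left(9 \sqrt{-1370} + \left(-36 + 612\right)\right)^{2} = \left(9 i \sqrt{1370} + 576\right)^{2} = \left(576 + 9 i \sqrt{1370}\right)^{2}$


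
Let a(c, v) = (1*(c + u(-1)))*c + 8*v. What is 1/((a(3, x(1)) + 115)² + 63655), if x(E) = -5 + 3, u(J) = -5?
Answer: 1/72304 ≈ 1.3830e-5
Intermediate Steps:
x(E) = -2
a(c, v) = 8*v + c*(-5 + c) (a(c, v) = (1*(c - 5))*c + 8*v = (1*(-5 + c))*c + 8*v = (-5 + c)*c + 8*v = c*(-5 + c) + 8*v = 8*v + c*(-5 + c))
1/((a(3, x(1)) + 115)² + 63655) = 1/(((3² - 5*3 + 8*(-2)) + 115)² + 63655) = 1/(((9 - 15 - 16) + 115)² + 63655) = 1/((-22 + 115)² + 63655) = 1/(93² + 63655) = 1/(8649 + 63655) = 1/72304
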